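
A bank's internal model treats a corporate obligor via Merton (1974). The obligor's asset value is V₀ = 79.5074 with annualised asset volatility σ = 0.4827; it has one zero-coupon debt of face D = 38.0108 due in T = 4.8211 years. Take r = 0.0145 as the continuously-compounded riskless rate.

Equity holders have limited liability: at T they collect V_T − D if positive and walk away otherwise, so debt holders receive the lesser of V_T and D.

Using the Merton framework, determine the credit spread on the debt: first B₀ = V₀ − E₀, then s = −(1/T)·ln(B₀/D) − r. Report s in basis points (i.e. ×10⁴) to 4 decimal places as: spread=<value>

spread=431.9302

Work the structural quantities from V₀ = 79.5074 against face 38.0108:
d₁ = [ln(V₀/D) + (r + σ²/2)T] / (σ√T)
   = [ln(79.5074/38.0108) + (0.0145 + 0.5·0.4827²)·4.8211] / (0.4827·√4.8211)
   = [0.737980 + 0.631562] / 1.059865 = 1.292186
d₂ = d₁ − σ√T = 1.292186 − 1.059865 = 0.232321
N(d₁) = 0.901854,  N(d₂) = 0.591856,  e^(−rT) = 0.932482
E₀ = V₀·N(d₁) − D·e^(−rT)·N(d₂)
   = 79.5074·0.901854 − 38.0108·0.932482·0.591856 = 50.726082
B₀ = V₀ − E₀ = 79.5074 − 50.726082 = 28.781318
spread = −(1/T)·ln(B₀/D) − r = −(1/4.8211)·ln(28.781318/38.0108) − 0.0145 = 0.04319302
in basis points: 0.04319302 × 10⁴ = 431.9302 bp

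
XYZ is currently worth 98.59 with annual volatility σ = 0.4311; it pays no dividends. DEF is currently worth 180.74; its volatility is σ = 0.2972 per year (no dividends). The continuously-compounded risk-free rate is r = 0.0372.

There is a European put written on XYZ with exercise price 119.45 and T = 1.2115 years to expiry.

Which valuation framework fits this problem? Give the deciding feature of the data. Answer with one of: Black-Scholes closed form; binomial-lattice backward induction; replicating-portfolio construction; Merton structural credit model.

framework: Black-Scholes closed form

Key observation: the strike-119.45 put on XYZ is European-exercise on a continuously-modelled lognormal underlying, so its value is a single closed-form evaluation.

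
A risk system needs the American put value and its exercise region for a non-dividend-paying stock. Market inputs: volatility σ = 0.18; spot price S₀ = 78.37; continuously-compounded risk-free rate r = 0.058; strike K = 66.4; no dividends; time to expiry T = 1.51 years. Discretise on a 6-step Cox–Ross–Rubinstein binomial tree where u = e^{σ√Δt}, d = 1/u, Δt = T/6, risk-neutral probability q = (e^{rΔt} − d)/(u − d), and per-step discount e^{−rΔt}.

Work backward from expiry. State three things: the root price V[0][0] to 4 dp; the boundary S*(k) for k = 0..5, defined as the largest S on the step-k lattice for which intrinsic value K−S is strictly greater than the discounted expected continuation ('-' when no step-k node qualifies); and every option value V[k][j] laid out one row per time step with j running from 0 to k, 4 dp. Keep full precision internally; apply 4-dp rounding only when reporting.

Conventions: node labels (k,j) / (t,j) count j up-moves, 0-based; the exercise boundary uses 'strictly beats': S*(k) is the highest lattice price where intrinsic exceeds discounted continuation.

price = 1.0497
boundary = - - - - 54.6114 59.7723
tree:
1.0497
2.0162 0.3141
3.7779 0.6780 0.0350
6.8425 1.4572 0.0805 0.0000
11.7886 3.1166 0.1851 0.0000 0.0000
16.5039 6.6277 0.4258 0.0000 0.0000 0.0000
20.8120 11.7886 0.9791 0.0000 0.0000 0.0000 0.0000

Δt=0.25167, u=1.09450, d=0.91366, q=0.55875, disc=e^(-rΔt)=0.98551
k=6 terminal: V=max(K-S,0) → 20.8120 11.7886 0.9791 0.0000 0.0000 0.0000 0.0000
k=5: j=0 S=49.8961 intr=16.5039 cont=15.5417 V=16.5039[EX]; j=1 S=59.7723 intr=6.6277 cont=5.6655 V=6.6277[EX]; j=2 S=71.6033 intr=0.0000 cont=0.4258 V=0.4258[hold]; j=3 S=85.7761 intr=0.0000 cont=0.0000 V=0.0000[hold]; j=4 S=102.7542 intr=0.0000 cont=0.0000 V=0.0000[hold]; j=5 S=123.0928 intr=0.0000 cont=0.0000 V=0.0000[hold]  S*(5)=59.7723
k=4: j=0 S=54.6114 intr=11.7886 cont=10.8264 V=11.7886[EX]; j=1 S=65.4209 intr=0.9791 cont=3.1166 V=3.1166[hold]; j=2 S=78.3700 intr=0.0000 cont=0.1851 V=0.1851[hold]; j=3 S=93.8821 intr=0.0000 cont=0.0000 V=0.0000[hold]; j=4 S=112.4647 intr=0.0000 cont=0.0000 V=0.0000[hold]  S*(4)=54.6114
k=3: j=0 S=59.7723 intr=6.6277 cont=6.8425 V=6.8425[hold]; j=1 S=71.6033 intr=0.0000 cont=1.4572 V=1.4572[hold]; j=2 S=85.7761 intr=0.0000 cont=0.0805 V=0.0805[hold]; j=3 S=102.7542 intr=0.0000 cont=0.0000 V=0.0000[hold]  S*(3)=-
k=2: j=0 S=65.4209 intr=0.9791 cont=3.7779 V=3.7779[hold]; j=1 S=78.3700 intr=0.0000 cont=0.6780 V=0.6780[hold]; j=2 S=93.8821 intr=0.0000 cont=0.0350 V=0.0350[hold]  S*(2)=-
k=1: j=0 S=71.6033 intr=0.0000 cont=2.0162 V=2.0162[hold]; j=1 S=85.7761 intr=0.0000 cont=0.3141 V=0.3141[hold]  S*(1)=-
k=0: j=0 S=78.3700 intr=0.0000 cont=1.0497 V=1.0497[hold]  S*(0)=-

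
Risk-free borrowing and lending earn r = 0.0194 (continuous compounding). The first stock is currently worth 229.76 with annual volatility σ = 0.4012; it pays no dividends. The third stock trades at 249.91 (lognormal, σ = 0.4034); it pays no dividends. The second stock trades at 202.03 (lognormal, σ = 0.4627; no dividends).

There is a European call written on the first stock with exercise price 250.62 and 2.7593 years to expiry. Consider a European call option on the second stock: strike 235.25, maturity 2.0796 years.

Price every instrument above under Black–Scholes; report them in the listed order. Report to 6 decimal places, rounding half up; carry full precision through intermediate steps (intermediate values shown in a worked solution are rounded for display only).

[the first stock call K=250.62]
σ√T = 0.4012·√2.7593 = 0.666439
d₁ = (ln(S/K) + (r+σ²/2)T) / (σ√T) = (ln(229.76/250.62) + (0.0194+0.4012²/2)·2.7593) / 0.666439 = (-0.086903 + 0.275601) / 0.666439 = 0.283144
d₂ = d₁ − σ√T = 0.283144 − 0.666439 = -0.383295
e^{−rT} = 0.947877
N(d₁) = 0.611467,  N(d₂) = 0.350751
price = S·N(d₁) − K·e^{−rT}·N(d₂) = 140.490621 − 83.323246 = 57.167375
[the second stock call K=235.25]
σ√T = 0.4627·√2.0796 = 0.667251
d₁ = (ln(S/K) + (r+σ²/2)T) / (σ√T) = (ln(202.03/235.25) + (0.0194+0.4627²/2)·2.0796) / 0.667251 = (-0.152233 + 0.262956) / 0.667251 = 0.165940
d₂ = d₁ − σ√T = 0.165940 − 0.667251 = -0.501311
e^{−rT} = 0.960459
N(d₁) = 0.565898,  N(d₂) = 0.308076
price = S·N(d₁) − K·e^{−rT}·N(d₂) = 114.328369 − 69.609154 = 44.719215

price(the first stock call K=250.62) = 57.167375
price(the second stock call K=235.25) = 44.719215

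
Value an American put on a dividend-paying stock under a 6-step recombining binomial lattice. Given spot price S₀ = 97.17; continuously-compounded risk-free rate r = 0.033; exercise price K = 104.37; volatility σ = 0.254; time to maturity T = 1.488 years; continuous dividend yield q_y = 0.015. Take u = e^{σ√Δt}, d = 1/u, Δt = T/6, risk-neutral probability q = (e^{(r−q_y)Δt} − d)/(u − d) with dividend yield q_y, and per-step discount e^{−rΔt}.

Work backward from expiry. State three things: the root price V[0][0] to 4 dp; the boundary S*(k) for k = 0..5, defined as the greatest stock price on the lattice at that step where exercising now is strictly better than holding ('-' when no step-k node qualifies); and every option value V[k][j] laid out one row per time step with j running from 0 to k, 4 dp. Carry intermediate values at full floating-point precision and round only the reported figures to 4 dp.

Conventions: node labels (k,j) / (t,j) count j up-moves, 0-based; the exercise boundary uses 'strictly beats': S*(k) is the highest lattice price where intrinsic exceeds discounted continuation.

price = 15.0894
boundary = - - - 66.4858 75.4507 85.6245
tree:
15.0894
21.3245 8.7517
29.0506 13.5157 3.8623
37.8842 20.2014 6.6749 0.9537
45.7839 28.9193 11.3250 1.8709 0.0000
52.7449 37.8842 18.7455 3.6702 0.0000 0.0000
58.8789 45.7839 28.9193 7.2000 0.0000 0.0000 0.0000

Δt=0.24800  u=1.13484  d=0.88118  q=0.48606  discount=0.99185
step 6 (expiry): payoffs max(K−S,0) = 58.8789 45.7839 28.9193 7.2000 0.0000 0.0000 0.0000
step 5: (k=5,j=0): S=51.6251, K−S=52.7449, hold=52.0860 ⇒ V=52.7449 exercise | (k=5,j=1): S=66.4858, K−S=37.8842, hold=37.2803 ⇒ V=37.8842 exercise | (k=5,j=2): S=85.6245, K−S=18.7455, hold=18.2128 ⇒ V=18.7455 exercise | (k=5,j=3): S=110.2723, K−S=0.0000, hold=3.6702 ⇒ V=3.6702 continue | (k=5,j=4): S=142.0153, K−S=0.0000, hold=0.0000 ⇒ V=0.0000 continue | (k=5,j=5): S=182.8959, K−S=0.0000, hold=0.0000 ⇒ V=0.0000 continue  boundary S*=85.6245
step 4: (k=4,j=0): S=58.5861, K−S=45.7839, hold=45.1507 ⇒ V=45.7839 exercise | (k=4,j=1): S=75.4507, K−S=28.9193, hold=28.3487 ⇒ V=28.9193 exercise | (k=4,j=2): S=97.1700, K−S=7.2000, hold=11.3250 ⇒ V=11.3250 continue | (k=4,j=3): S=125.1414, K−S=0.0000, hold=1.8709 ⇒ V=1.8709 continue | (k=4,j=4): S=161.1646, K−S=0.0000, hold=0.0000 ⇒ V=0.0000 continue  boundary S*=75.4507
step 3: (k=3,j=0): S=66.4858, K−S=37.8842, hold=37.2803 ⇒ V=37.8842 exercise | (k=3,j=1): S=85.6245, K−S=18.7455, hold=20.2014 ⇒ V=20.2014 continue | (k=3,j=2): S=110.2723, K−S=0.0000, hold=6.6749 ⇒ V=6.6749 continue | (k=3,j=3): S=142.0153, K−S=0.0000, hold=0.9537 ⇒ V=0.9537 continue  boundary S*=66.4858
step 2: (k=2,j=0): S=75.4507, K−S=28.9193, hold=29.0506 ⇒ V=29.0506 continue | (k=2,j=1): S=97.1700, K−S=7.2000, hold=13.5157 ⇒ V=13.5157 continue | (k=2,j=2): S=125.1414, K−S=0.0000, hold=3.8623 ⇒ V=3.8623 continue  boundary S*=-
step 1: (k=1,j=0): S=85.6245, K−S=18.7455, hold=21.3245 ⇒ V=21.3245 continue | (k=1,j=1): S=110.2723, K−S=0.0000, hold=8.7517 ⇒ V=8.7517 continue  boundary S*=-
step 0: (k=0,j=0): S=97.1700, K−S=7.2000, hold=15.0894 ⇒ V=15.0894 continue  boundary S*=-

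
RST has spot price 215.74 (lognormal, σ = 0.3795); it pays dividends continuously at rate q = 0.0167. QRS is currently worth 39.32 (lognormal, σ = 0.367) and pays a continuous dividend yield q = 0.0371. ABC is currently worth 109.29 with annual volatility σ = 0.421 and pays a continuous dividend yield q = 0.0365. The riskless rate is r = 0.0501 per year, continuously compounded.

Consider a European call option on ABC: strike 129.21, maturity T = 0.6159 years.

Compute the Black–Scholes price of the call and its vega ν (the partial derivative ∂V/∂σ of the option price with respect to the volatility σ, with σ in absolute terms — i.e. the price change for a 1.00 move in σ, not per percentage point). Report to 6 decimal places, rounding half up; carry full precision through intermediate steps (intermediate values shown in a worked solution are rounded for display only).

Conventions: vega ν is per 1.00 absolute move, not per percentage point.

σ√T = 0.421·√0.6159 = 0.330398
d₁ = (ln(S/K) + (r−q+σ²/2)T) / (σ√T) = (ln(109.29/129.21) + (0.0501−0.0365+0.421²/2)·0.6159) / 0.330398 = (-0.167434 + 0.062958) / 0.330398 = -0.316214
d₂ = d₁ − σ√T = -0.316214 − 0.330398 = -0.646612
e^{−rT} = 0.969615
e^{−qT} = 0.977770
N(d₁) = 0.375920,  N(d₂) = 0.258942
Call price V = S·e^{−qT}·N(d₁) − K·e^{−rT}·N(d₂) = 40.171008 − 32.441207 = 7.729801
φ(d₁) = (1/√(2π))·e^{−d₁²/2} = 0.379487
ν = S·e^{−qT}·φ(d₁)·√T = 31.825090

price = 7.729801
ν = 31.825090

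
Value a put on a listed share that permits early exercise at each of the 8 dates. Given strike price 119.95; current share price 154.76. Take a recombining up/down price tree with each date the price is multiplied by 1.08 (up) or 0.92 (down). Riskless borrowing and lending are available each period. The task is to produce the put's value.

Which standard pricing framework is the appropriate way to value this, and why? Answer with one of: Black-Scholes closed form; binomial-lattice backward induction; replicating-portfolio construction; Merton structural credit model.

Key observation: the defining feature is the embedded early-exercise option across 8 discrete dates on the spot-154.76 tree; pricing the strike-119.95 put means working backward with an exercise test at every node.

framework: binomial-lattice backward induction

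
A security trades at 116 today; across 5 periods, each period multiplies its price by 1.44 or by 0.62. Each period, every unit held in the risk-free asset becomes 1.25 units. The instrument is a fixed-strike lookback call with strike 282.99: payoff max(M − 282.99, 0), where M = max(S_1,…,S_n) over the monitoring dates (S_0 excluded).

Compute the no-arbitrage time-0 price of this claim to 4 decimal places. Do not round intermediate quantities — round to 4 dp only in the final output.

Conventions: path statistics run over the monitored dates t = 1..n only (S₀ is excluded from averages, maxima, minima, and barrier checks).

No-arbitrage gives p* = (R−d)/(u−d) = 0.7683: enumerate every path, weight its payoff by its p*-probability, and discount by R^5.
Enumerate all 2^5 = 32 price paths (U = up ×1.44, D = down ×0.62); each path with k up-moves has probability p*^k·(1−p*)^(5−k).
DDDDD: M=71.9200, payoff=0.0000, prob=0.000668
UDDDD: M=167.0400, payoff=0.0000, prob=0.002215
DUDDD: M=103.5648, payoff=0.0000, prob=0.002215
UUDDD: M=240.5376, payoff=0.0000, prob=0.007343
DDUDD: M=71.9200, payoff=0.0000, prob=0.002215
UDUDD: M=167.0400, payoff=0.0000, prob=0.007343
DUUDD: M=149.1333, payoff=0.0000, prob=0.007343
UUUDD: M=346.3741, payoff=63.3841, prob=0.024348
DDDUD: M=71.9200, payoff=0.0000, prob=0.002215
UDDUD: M=167.0400, payoff=0.0000, prob=0.007343
DUDUD: M=103.5648, payoff=0.0000, prob=0.007343
UUDUD: M=240.5376, payoff=0.0000, prob=0.024348
DDUUD: M=92.4627, payoff=0.0000, prob=0.007343
UDUUD: M=214.7520, payoff=0.0000, prob=0.024348
DUUUD: M=214.7520, payoff=0.0000, prob=0.024348
UUUUD: M=498.7788, payoff=215.7888, prob=0.080732
DDDDU: M=71.9200, payoff=0.0000, prob=0.002215
UDDDU: M=167.0400, payoff=0.0000, prob=0.007343
DUDDU: M=103.5648, payoff=0.0000, prob=0.007343
UUDDU: M=240.5376, payoff=0.0000, prob=0.024348
DDUDU: M=71.9200, payoff=0.0000, prob=0.007343
UDUDU: M=167.0400, payoff=0.0000, prob=0.024348
DUUDU: M=149.1333, payoff=0.0000, prob=0.024348
UUUDU: M=346.3741, payoff=63.3841, prob=0.080732
DDDUU: M=71.9200, payoff=0.0000, prob=0.007343
UDDUU: M=167.0400, payoff=0.0000, prob=0.024348
DUDUU: M=133.1462, payoff=0.0000, prob=0.024348
UUDUU: M=309.2428, payoff=26.2528, prob=0.080732
DDUUU: M=133.1462, payoff=0.0000, prob=0.024348
UDUUU: M=309.2428, payoff=26.2528, prob=0.080732
DUUUU: M=309.2428, payoff=26.2528, prob=0.080732
UUUUU: M=718.2414, payoff=435.2514, prob=0.267691
Price = Σ prob·payoff / R^5 = 146.952651 / 3.051758 = 48.1534

price = 48.1534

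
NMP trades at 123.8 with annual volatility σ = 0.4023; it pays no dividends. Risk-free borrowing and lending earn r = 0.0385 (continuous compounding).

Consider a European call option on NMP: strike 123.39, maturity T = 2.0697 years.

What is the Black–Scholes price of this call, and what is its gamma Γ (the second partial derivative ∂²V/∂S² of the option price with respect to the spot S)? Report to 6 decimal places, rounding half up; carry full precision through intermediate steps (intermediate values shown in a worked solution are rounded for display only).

σ√T = 0.4023·√2.0697 = 0.578767
d₁ = (ln(S/K) + (r+σ²/2)T) / (σ√T) = (ln(123.8/123.39) + (0.0385+0.4023²/2)·2.0697) / 0.578767 = (0.003317 + 0.247169) / 0.578767 = 0.432793
d₂ = d₁ − σ√T = 0.432793 − 0.578767 = -0.145974
e^{−rT} = 0.923409
N(d₁) = 0.667417,  N(d₂) = 0.441971
Call price V = S·N(d₁) − K·e^{−rT}·N(d₂) = 82.626280 − 50.357906 = 32.268375
φ(d₁) = (1/√(2π))·e^{−d₁²/2} = 0.363276
Γ = φ(d₁) / (S·σ·√T) = 0.005070

price = 32.268375
Γ = 0.005070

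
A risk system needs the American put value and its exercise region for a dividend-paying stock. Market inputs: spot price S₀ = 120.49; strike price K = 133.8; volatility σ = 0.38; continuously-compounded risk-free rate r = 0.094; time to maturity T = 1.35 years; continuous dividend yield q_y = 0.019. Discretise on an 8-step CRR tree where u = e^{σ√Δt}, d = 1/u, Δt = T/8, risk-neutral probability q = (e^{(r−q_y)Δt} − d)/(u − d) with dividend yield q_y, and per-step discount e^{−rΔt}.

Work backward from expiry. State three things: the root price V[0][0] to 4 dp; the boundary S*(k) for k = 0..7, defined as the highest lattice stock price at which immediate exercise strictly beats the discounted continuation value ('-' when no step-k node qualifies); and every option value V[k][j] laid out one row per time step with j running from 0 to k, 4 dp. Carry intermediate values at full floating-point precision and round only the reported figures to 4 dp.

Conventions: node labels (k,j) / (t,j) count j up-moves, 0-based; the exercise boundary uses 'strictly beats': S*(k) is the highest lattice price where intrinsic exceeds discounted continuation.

params: Δt=0.16875 u=1.16894 d=0.85547 q=0.50168 e^(-rΔt)=0.98426
t_8 payoffs: 99.2378 86.5732 69.2679 45.6213 13.3100 0.0000 0.0000 0.0000 0.0000
t_7: node(7,0) S=40.4012 payoff=93.3988 vs cont=91.4224 → 93.3988 [stop]  node(7,1) S=55.2055 payoff=78.5945 vs cont=76.6656 → 78.5945 [stop]  node(7,2) S=75.4344 payoff=58.3656 vs cont=56.5014 → 58.3656 [stop]  node(7,3) S=103.0759 payoff=30.7241 vs cont=28.9484 → 30.7241 [stop]  node(7,4) S=140.8461 payoff=0.0000 vs cont=6.5282 → 6.5282 [wait]  node(7,5) S=192.4564 payoff=0.0000 vs cont=0.0000 → 0.0000 [wait]  node(7,6) S=262.9783 payoff=0.0000 vs cont=0.0000 → 0.0000 [wait]  node(7,7) S=359.3415 payoff=0.0000 vs cont=0.0000 → 0.0000 [wait]  ⇒ S*(7)=103.0759
t_6: node(6,0) S=47.2268 payoff=86.5732 vs cont=84.6187 → 86.5732 [stop]  node(6,1) S=64.5321 payoff=69.2679 vs cont=67.3688 → 69.2679 [stop]  node(6,2) S=88.1787 payoff=45.6213 vs cont=43.7980 → 45.6213 [stop]  node(6,3) S=120.4900 payoff=13.3100 vs cont=18.2929 → 18.2929 [wait]  node(6,4) S=164.6412 payoff=0.0000 vs cont=3.2019 → 3.2019 [wait]  node(6,5) S=224.9708 payoff=0.0000 vs cont=0.0000 → 0.0000 [wait]  node(6,6) S=307.4069 payoff=0.0000 vs cont=0.0000 → 0.0000 [wait]  ⇒ S*(6)=88.1787
t_5: node(5,0) S=55.2055 payoff=78.5945 vs cont=76.6656 → 78.5945 [stop]  node(5,1) S=75.4344 payoff=58.3656 vs cont=56.5014 → 58.3656 [stop]  node(5,2) S=103.0759 payoff=30.7241 vs cont=31.4089 → 31.4089 [wait]  node(5,3) S=140.8461 payoff=0.0000 vs cont=10.5532 → 10.5532 [wait]  node(5,4) S=192.4564 payoff=0.0000 vs cont=1.5704 → 1.5704 [wait]  node(5,5) S=262.9783 payoff=0.0000 vs cont=0.0000 → 0.0000 [wait]  ⇒ S*(5)=75.4344
t_4: node(4,0) S=64.5321 payoff=69.2679 vs cont=67.3688 → 69.2679 [stop]  node(4,1) S=88.1787 payoff=45.6213 vs cont=44.1361 → 45.6213 [stop]  node(4,2) S=120.4900 payoff=13.3100 vs cont=20.6163 → 20.6163 [wait]  node(4,3) S=164.6412 payoff=0.0000 vs cont=5.9515 → 5.9515 [wait]  node(4,4) S=224.9708 payoff=0.0000 vs cont=0.7703 → 0.7703 [wait]  ⇒ S*(4)=88.1787
t_3: node(3,0) S=75.4344 payoff=58.3656 vs cont=56.5014 → 58.3656 [stop]  node(3,1) S=103.0759 payoff=30.7241 vs cont=32.5561 → 32.5561 [wait]  node(3,2) S=140.8461 payoff=0.0000 vs cont=13.0505 → 13.0505 [wait]  node(3,3) S=192.4564 payoff=0.0000 vs cont=3.2994 → 3.2994 [wait]  ⇒ S*(3)=75.4344
t_2: node(2,0) S=88.1787 payoff=45.6213 vs cont=44.7026 → 45.6213 [stop]  node(2,1) S=120.4900 payoff=13.3100 vs cont=22.4121 → 22.4121 [wait]  node(2,2) S=164.6412 payoff=0.0000 vs cont=8.0302 → 8.0302 [wait]  ⇒ S*(2)=88.1787
t_1: node(1,0) S=103.0759 payoff=30.7241 vs cont=33.4429 → 33.4429 [wait]  node(1,1) S=140.8461 payoff=0.0000 vs cont=14.9578 → 14.9578 [wait]  ⇒ S*(1)=-
t_0: node(0,0) S=120.4900 payoff=13.3100 vs cont=23.7888 → 23.7888 [wait]  ⇒ S*(0)=-

price = 23.7888
boundary = - - 88.1787 75.4344 88.1787 75.4344 88.1787 103.0759
tree:
23.7888
33.4429 14.9578
45.6213 22.4121 8.0302
58.3656 32.5561 13.0505 3.2994
69.2679 45.6213 20.6163 5.9515 0.7703
78.5945 58.3656 31.4089 10.5532 1.5704 0.0000
86.5732 69.2679 45.6213 18.2929 3.2019 0.0000 0.0000
93.3988 78.5945 58.3656 30.7241 6.5282 0.0000 0.0000 0.0000
99.2378 86.5732 69.2679 45.6213 13.3100 0.0000 0.0000 0.0000 0.0000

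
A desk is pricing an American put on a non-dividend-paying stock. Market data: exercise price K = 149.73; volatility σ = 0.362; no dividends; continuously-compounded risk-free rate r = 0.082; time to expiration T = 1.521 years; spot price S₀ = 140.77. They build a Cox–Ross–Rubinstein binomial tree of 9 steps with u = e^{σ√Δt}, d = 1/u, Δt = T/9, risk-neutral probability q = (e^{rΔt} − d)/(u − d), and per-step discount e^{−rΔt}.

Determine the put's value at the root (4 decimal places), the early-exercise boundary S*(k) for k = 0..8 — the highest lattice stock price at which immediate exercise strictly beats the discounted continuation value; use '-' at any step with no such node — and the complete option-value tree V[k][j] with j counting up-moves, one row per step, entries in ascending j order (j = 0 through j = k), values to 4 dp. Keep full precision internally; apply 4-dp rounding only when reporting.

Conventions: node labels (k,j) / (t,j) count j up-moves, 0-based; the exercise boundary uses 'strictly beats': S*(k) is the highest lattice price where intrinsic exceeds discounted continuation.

price = 22.9799
boundary = - - 104.5321 90.0781 104.5321 90.0781 104.5321 90.0781 104.5321
tree:
22.9799
32.7176 14.2374
45.1979 21.6023 7.5393
59.6519 31.7996 12.3798 3.0871
72.1073 45.1979 19.7757 5.6008 0.7524
82.8404 59.6519 30.5340 9.9634 1.5556 0.0000
92.0894 72.1073 45.1979 17.2574 3.2163 0.0000 0.0000
100.0596 82.8404 59.6519 28.7705 6.6497 0.0000 0.0000 0.0000
106.9276 92.0894 72.1073 45.1979 13.7483 0.0000 0.0000 0.0000 0.0000
112.8461 100.0596 82.8404 59.6519 28.4247 0.0000 0.0000 0.0000 0.0000 0.0000

Δt=0.16900, u=1.16046, d=0.86173, q=0.50958, disc=e^(-rΔt)=0.98624
k=9 terminal: V=max(K-S,0) → 112.8461 100.0596 82.8404 59.6519 28.4247 0.0000 0.0000 0.0000 0.0000 0.0000
k=8: j=0 S=42.8024 intr=106.9276 cont=104.8670 V=106.9276[EX]; j=1 S=57.6406 intr=92.0894 cont=90.0288 V=92.0894[EX]; j=2 S=77.6227 intr=72.1073 cont=70.0466 V=72.1073[EX]; j=3 S=104.5321 intr=45.1979 cont=43.1373 V=45.1979[EX]; j=4 S=140.7700 intr=8.9600 cont=13.7483 V=13.7483[hold]; j=5 S=189.5705 intr=0.0000 cont=0.0000 V=0.0000[hold]; j=6 S=255.2886 intr=0.0000 cont=0.0000 V=0.0000[hold]; j=7 S=343.7890 intr=0.0000 cont=0.0000 V=0.0000[hold]; j=8 S=462.9697 intr=0.0000 cont=0.0000 V=0.0000[hold]  S*(8)=104.5321
k=7: j=0 S=49.6704 intr=100.0596 cont=97.9989 V=100.0596[EX]; j=1 S=66.8896 intr=82.8404 cont=80.7798 V=82.8404[EX]; j=2 S=90.0781 intr=59.6519 cont=57.5913 V=59.6519[EX]; j=3 S=121.3053 intr=28.4247 cont=28.7705 V=28.7705[hold]; j=4 S=163.3580 intr=0.0000 cont=6.6497 V=6.6497[hold]; j=5 S=219.9890 intr=0.0000 cont=0.0000 V=0.0000[hold]; j=6 S=296.2522 intr=0.0000 cont=0.0000 V=0.0000[hold]; j=7 S=398.9535 intr=0.0000 cont=0.0000 V=0.0000[hold]  S*(7)=90.0781
k=6: j=0 S=57.6406 intr=92.0894 cont=90.0288 V=92.0894[EX]; j=1 S=77.6227 intr=72.1073 cont=70.0466 V=72.1073[EX]; j=2 S=104.5321 intr=45.1979 cont=43.3111 V=45.1979[EX]; j=3 S=140.7700 intr=8.9600 cont=17.2574 V=17.2574[hold]; j=4 S=189.5705 intr=0.0000 cont=3.2163 V=3.2163[hold]; j=5 S=255.2886 intr=0.0000 cont=0.0000 V=0.0000[hold]; j=6 S=343.7890 intr=0.0000 cont=0.0000 V=0.0000[hold]  S*(6)=104.5321
k=5: j=0 S=66.8896 intr=82.8404 cont=80.7798 V=82.8404[EX]; j=1 S=90.0781 intr=59.6519 cont=57.5913 V=59.6519[EX]; j=2 S=121.3053 intr=28.4247 cont=30.5340 V=30.5340[hold]; j=3 S=163.3580 intr=0.0000 cont=9.9634 V=9.9634[hold]; j=4 S=219.9890 intr=0.0000 cont=1.5556 V=1.5556[hold]; j=5 S=296.2522 intr=0.0000 cont=0.0000 V=0.0000[hold]  S*(5)=90.0781
k=4: j=0 S=77.6227 intr=72.1073 cont=70.0466 V=72.1073[EX]; j=1 S=104.5321 intr=45.1979 cont=44.1974 V=45.1979[EX]; j=2 S=140.7700 intr=8.9600 cont=19.7757 V=19.7757[hold]; j=3 S=189.5705 intr=0.0000 cont=5.6008 V=5.6008[hold]; j=4 S=255.2886 intr=0.0000 cont=0.7524 V=0.7524[hold]  S*(4)=104.5321
k=3: j=0 S=90.0781 intr=59.6519 cont=57.5913 V=59.6519[EX]; j=1 S=121.3053 intr=28.4247 cont=31.7996 V=31.7996[hold]; j=2 S=163.3580 intr=0.0000 cont=12.3798 V=12.3798[hold]; j=3 S=219.9890 intr=0.0000 cont=3.0871 V=3.0871[hold]  S*(3)=90.0781
k=2: j=0 S=104.5321 intr=45.1979 cont=44.8334 V=45.1979[EX]; j=1 S=140.7700 intr=8.9600 cont=21.6023 V=21.6023[hold]; j=2 S=189.5705 intr=0.0000 cont=7.5393 V=7.5393[hold]  S*(2)=104.5321
k=1: j=0 S=121.3053 intr=28.4247 cont=32.7176 V=32.7176[hold]; j=1 S=163.3580 intr=0.0000 cont=14.2374 V=14.2374[hold]  S*(1)=-
k=0: j=0 S=140.7700 intr=8.9600 cont=22.9799 V=22.9799[hold]  S*(0)=-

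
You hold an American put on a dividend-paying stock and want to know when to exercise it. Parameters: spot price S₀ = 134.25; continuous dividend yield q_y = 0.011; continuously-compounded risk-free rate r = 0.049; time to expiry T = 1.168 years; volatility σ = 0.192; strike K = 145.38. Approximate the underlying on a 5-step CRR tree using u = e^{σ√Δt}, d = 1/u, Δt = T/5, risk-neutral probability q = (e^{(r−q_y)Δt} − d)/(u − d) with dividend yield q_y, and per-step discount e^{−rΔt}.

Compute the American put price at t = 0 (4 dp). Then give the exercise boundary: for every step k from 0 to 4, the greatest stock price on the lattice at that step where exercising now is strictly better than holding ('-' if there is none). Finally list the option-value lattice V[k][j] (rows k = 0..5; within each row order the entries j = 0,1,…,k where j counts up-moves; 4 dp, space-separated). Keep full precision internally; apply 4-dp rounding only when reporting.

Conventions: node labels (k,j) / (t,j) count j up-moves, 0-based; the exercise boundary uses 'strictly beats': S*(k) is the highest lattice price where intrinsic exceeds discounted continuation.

Δt=0.23360  u=1.09724  d=0.91138  q=0.52479  discount=0.98862
step 5 (expiry): payoffs max(K−S,0) = 60.9676 43.7529 23.0275 0.0000 0.0000 0.0000
step 4: (k=4,j=0): S=92.6207, K−S=52.7593, hold=51.3424 ⇒ V=52.7593 exercise | (k=4,j=1): S=111.5093, K−S=33.8707, hold=32.5023 ⇒ V=33.8707 exercise | (k=4,j=2): S=134.2500, K−S=11.1300, hold=10.8184 ⇒ V=11.1300 exercise | (k=4,j=3): S=161.6283, K−S=0.0000, hold=0.0000 ⇒ V=0.0000 continue | (k=4,j=4): S=194.5900, K−S=0.0000, hold=0.0000 ⇒ V=0.0000 continue  boundary S*=134.2500
step 3: (k=3,j=0): S=101.6271, K−S=43.7529, hold=42.3591 ⇒ V=43.7529 exercise | (k=3,j=1): S=122.3525, K−S=23.0275, hold=21.6869 ⇒ V=23.0275 exercise | (k=3,j=2): S=147.3044, K−S=0.0000, hold=5.2289 ⇒ V=5.2289 continue | (k=3,j=3): S=177.3450, K−S=0.0000, hold=0.0000 ⇒ V=0.0000 continue  boundary S*=122.3525
step 2: (k=2,j=0): S=111.5093, K−S=33.8707, hold=32.5023 ⇒ V=33.8707 exercise | (k=2,j=1): S=134.2500, K−S=11.1300, hold=13.5312 ⇒ V=13.5312 continue | (k=2,j=2): S=161.6283, K−S=0.0000, hold=2.4565 ⇒ V=2.4565 continue  boundary S*=111.5093
step 1: (k=1,j=0): S=122.3525, K−S=23.0275, hold=22.9327 ⇒ V=23.0275 exercise | (k=1,j=1): S=147.3044, K−S=0.0000, hold=7.6315 ⇒ V=7.6315 continue  boundary S*=122.3525
step 0: (k=0,j=0): S=134.2500, K−S=11.1300, hold=14.7777 ⇒ V=14.7777 continue  boundary S*=-

price = 14.7777
boundary = - 122.3525 111.5093 122.3525 134.2500
tree:
14.7777
23.0275 7.6315
33.8707 13.5312 2.4565
43.7529 23.0275 5.2289 0.0000
52.7593 33.8707 11.1300 0.0000 0.0000
60.9676 43.7529 23.0275 0.0000 0.0000 0.0000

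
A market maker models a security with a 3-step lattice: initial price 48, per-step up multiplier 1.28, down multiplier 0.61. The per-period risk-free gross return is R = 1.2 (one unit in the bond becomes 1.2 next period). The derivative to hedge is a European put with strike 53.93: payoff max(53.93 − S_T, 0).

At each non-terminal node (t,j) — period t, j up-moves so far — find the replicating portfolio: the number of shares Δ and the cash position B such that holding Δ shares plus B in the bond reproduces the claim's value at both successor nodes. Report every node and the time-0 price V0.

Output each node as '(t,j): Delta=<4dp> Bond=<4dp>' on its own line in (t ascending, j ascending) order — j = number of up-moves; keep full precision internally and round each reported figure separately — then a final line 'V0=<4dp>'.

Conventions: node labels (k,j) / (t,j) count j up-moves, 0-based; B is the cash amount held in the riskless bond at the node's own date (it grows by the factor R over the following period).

(0,0): Delta=-0.2175 Bond=12.1157
(1,0): Delta=-1.0000 Bond=37.4514
(1,1): Delta=-0.1669 Bond=11.4321
(2,0): Delta=-1.0000 Bond=44.9417
(2,1): Delta=-1.0000 Bond=44.9417
(2,2): Delta=-0.1131 Bond=9.4848
V0=1.6773

Arbitrage-free pricing uses the up-move probability p* = (R−d)/(u−d) = 0.8806, discounting each step at R = 1.2.
Payoffs at expiry: V(3,0)=43.0349, V(3,1)=31.0682, V(3,2)=5.9576, V(3,3)=0.0000
(2,0): S=17.8608. Δ = (V_up−V_dn)/(S_up−S_dn) = (31.0682−43.0349)/(22.8618−10.8951) = -1.0000. V = [p*·31.0682 + (1−p*)·43.0349]/1.2 = 27.0809. B = V − Δ·S = 44.9417.
(2,1): S=37.4784. Δ = (V_up−V_dn)/(S_up−S_dn) = (5.9576−31.0682)/(47.9724−22.8618) = -1.0000. V = [p*·5.9576 + (1−p*)·31.0682]/1.2 = 7.4633. B = V − Δ·S = 44.9417.
(2,2): S=78.6432. Δ = (V_up−V_dn)/(S_up−S_dn) = (0.0000−5.9576)/(100.6633−47.9724) = -0.1131. V = [p*·0.0000 + (1−p*)·5.9576]/1.2 = 0.5928. B = V − Δ·S = 9.4848.
(1,0): S=29.2800. Δ = (V_up−V_dn)/(S_up−S_dn) = (7.4633−27.0809)/(37.4784−17.8608) = -1.0000. V = [p*·7.4633 + (1−p*)·27.0809]/1.2 = 8.1714. B = V − Δ·S = 37.4514.
(1,1): S=61.4400. Δ = (V_up−V_dn)/(S_up−S_dn) = (0.5928−7.4633)/(78.6432−37.4784) = -0.1669. V = [p*·0.5928 + (1−p*)·7.4633]/1.2 = 1.1776. B = V − Δ·S = 11.4321.
(0,0): S=48.0000. Δ = (V_up−V_dn)/(S_up−S_dn) = (1.1776−8.1714)/(61.4400−29.2800) = -0.2175. V = [p*·1.1776 + (1−p*)·8.1714]/1.2 = 1.6773. B = V − Δ·S = 12.1157.
Verification: the root portfolio costs Δ(0,0)·S0 + B(0,0) = 1.6773, matching V0.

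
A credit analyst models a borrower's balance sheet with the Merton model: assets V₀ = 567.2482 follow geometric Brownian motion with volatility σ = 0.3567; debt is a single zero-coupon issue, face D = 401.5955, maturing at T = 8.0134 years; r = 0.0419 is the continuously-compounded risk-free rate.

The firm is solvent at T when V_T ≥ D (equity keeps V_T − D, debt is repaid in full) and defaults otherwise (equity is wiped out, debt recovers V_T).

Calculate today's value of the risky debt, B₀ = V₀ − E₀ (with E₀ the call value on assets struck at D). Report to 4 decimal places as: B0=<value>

B0=230.4353

Apply the equity-as-call identities (strike 401.5955, horizon 8.0134 years):
d₁ = [ln(V₀/D) + (r + σ²/2)T] / (σ√T)
   = [ln(567.2482/401.5955) + (0.0419 + 0.5·0.3567²)·8.0134] / (0.3567·√8.0134)
   = [0.345352 + 0.845553] / 1.009745 = 1.179412
d₂ = d₁ − σ√T = 1.179412 − 1.009745 = 0.169668
N(d₁) = 0.880883,  N(d₂) = 0.567364,  e^(−rT) = 0.714794
E₀ = V₀·N(d₁) − D·e^(−rT)·N(d₂)
   = 567.2482·0.880883 − 401.5955·0.714794·0.567364 = 336.812892
B₀ = V₀ − E₀ = 567.2482 − 336.812892 = 230.435308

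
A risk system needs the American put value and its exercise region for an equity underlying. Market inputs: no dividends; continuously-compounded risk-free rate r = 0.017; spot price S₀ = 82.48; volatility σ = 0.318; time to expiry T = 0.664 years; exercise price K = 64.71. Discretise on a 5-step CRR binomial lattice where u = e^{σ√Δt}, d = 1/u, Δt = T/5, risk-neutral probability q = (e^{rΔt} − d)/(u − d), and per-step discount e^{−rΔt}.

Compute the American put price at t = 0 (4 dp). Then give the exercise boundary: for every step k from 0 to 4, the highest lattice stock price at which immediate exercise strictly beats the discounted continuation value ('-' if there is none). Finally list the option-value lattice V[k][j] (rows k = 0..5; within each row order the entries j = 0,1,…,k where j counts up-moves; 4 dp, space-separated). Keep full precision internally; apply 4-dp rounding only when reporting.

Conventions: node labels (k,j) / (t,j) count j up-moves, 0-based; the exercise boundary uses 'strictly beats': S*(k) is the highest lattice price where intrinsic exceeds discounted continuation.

price = 1.8151
boundary = - - - - 51.8843
tree:
1.8151
3.0737 0.4646
5.1028 0.8968 0.0000
8.2473 1.7312 0.0000 0.0000
12.8257 3.3418 0.0000 0.0000 0.0000
18.5030 6.4508 0.0000 0.0000 0.0000 0.0000

Δt=0.13280, u=1.12287, d=0.89058, q=0.48079, disc=e^(-rΔt)=0.99774
k=5 terminal: V=max(K-S,0) → 18.5030 6.4508 0.0000 0.0000 0.0000 0.0000
k=4: j=0 S=51.8843 intr=12.8257 cont=12.6797 V=12.8257[EX]; j=1 S=65.4173 intr=0.0000 cont=3.3418 V=3.3418[hold]; j=2 S=82.4800 intr=0.0000 cont=0.0000 V=0.0000[hold]; j=3 S=103.9932 intr=0.0000 cont=0.0000 V=0.0000[hold]; j=4 S=131.1176 intr=0.0000 cont=0.0000 V=0.0000[hold]  S*(4)=51.8843
k=3: j=0 S=58.2592 intr=6.4508 cont=8.2473 V=8.2473[hold]; j=1 S=73.4549 intr=0.0000 cont=1.7312 V=1.7312[hold]; j=2 S=92.6140 intr=0.0000 cont=0.0000 V=0.0000[hold]; j=3 S=116.7704 intr=0.0000 cont=0.0000 V=0.0000[hold]  S*(3)=-
k=2: j=0 S=65.4173 intr=0.0000 cont=5.1028 V=5.1028[hold]; j=1 S=82.4800 intr=0.0000 cont=0.8968 V=0.8968[hold]; j=2 S=103.9932 intr=0.0000 cont=0.0000 V=0.0000[hold]  S*(2)=-
k=1: j=0 S=73.4549 intr=0.0000 cont=3.0737 V=3.0737[hold]; j=1 S=92.6140 intr=0.0000 cont=0.4646 V=0.4646[hold]  S*(1)=-
k=0: j=0 S=82.4800 intr=0.0000 cont=1.8151 V=1.8151[hold]  S*(0)=-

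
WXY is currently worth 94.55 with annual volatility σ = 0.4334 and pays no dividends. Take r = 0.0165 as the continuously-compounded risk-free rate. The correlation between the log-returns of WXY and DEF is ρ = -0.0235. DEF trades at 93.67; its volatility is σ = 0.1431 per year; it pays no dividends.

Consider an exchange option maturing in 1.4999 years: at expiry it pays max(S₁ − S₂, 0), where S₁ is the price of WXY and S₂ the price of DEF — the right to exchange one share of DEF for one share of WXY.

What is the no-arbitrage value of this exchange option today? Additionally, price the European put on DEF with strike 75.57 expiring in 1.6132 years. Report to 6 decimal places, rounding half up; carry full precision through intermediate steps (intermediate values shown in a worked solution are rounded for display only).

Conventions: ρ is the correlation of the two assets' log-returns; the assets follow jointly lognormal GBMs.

exchange price = 21.299712
price(DEF put K=75.57) = 0.645496

σ_eff = √(σ₁² + σ₂² − 2ρσ₁σ₂) = √(0.4334² + 0.1431² − 2·-0.0235·0.4334·0.1431) = 0.459596
d₁ = (ln(S₁/S₂) + (q₂ − q₁ + σ_eff²/2)T) / (σ_eff√T) = (ln(94.55/93.67) + (0.0 − 0.0 + 0.105614)·1.4999) / 0.562869 = 0.298047
d₂ = d₁ − σ_eff√T = 0.298047 − 0.562869 = -0.264821
N(d₁) = 0.617166,  N(d₂) = 0.395573
V = S₁·e^{−q₁T}·N(d₁) − S₂·e^{−q₂T}·N(d₂) = 58.353082 − 37.053370 = 21.299712
[vanilla: DEF put K=75.57]
σ√T = 0.1431·√1.6132 = 0.181754
d₁ = (ln(S/K) + (r+σ²/2)T) / (σ√T) = (ln(93.67/75.57) + (0.0165+0.1431²/2)·1.6132) / 0.181754 = (0.214719 + 0.043135) / 0.181754 = 1.418697
d₂ = d₁ − σ√T = 1.418697 − 0.181754 = 1.236943
e^{−rT} = 0.973733
N(−d₁) = 0.077994,  N(−d₂) = 0.108054
price = K·e^{−rT}·N(−d₂) − S·N(−d₁) = 7.951171 − 7.305675 = 0.645496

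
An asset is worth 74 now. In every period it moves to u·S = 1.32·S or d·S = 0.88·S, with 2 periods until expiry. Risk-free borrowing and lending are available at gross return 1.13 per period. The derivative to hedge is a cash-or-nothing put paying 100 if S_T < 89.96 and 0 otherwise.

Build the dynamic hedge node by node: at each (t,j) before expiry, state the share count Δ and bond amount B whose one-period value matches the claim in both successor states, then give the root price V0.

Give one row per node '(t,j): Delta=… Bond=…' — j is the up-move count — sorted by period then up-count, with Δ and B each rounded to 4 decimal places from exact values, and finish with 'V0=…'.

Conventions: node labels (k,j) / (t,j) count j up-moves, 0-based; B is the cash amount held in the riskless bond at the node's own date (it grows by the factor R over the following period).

(0,0): Delta=-1.5443 Bond=167.3086
(1,0): Delta=0.0000 Bond=88.4956
(1,1): Delta=-2.3267 Bond=265.4867
V0=53.0323

Under the risk-neutral measure, an up-move has probability p* = (R−d)/(u−d) = 0.5682 and values discount at R = 1.13.
Expiry values: V(2,0)=100.0000, V(2,1)=100.0000, V(2,2)=0.0000
Node (1,0) S=65.1200: V=(p*·100.0000+(1−p*)·100.0000)/1.13=88.4956; Δ=(100.0000−100.0000)/(85.9584−57.3056)=0.0000; B=V−Δ·S=88.4956
Node (1,1) S=97.6800: V=(p*·0.0000+(1−p*)·100.0000)/1.13=38.2140; Δ=(0.0000−100.0000)/(128.9376−85.9584)=-2.3267; B=V−Δ·S=265.4867
Node (0,0) S=74.0000: V=(p*·38.2140+(1−p*)·88.4956)/1.13=53.0323; Δ=(38.2140−88.4956)/(97.6800−65.1200)=-1.5443; B=V−Δ·S=167.3086
Verification: the root portfolio costs Δ(0,0)·S0 + B(0,0) = 53.0323, matching V0.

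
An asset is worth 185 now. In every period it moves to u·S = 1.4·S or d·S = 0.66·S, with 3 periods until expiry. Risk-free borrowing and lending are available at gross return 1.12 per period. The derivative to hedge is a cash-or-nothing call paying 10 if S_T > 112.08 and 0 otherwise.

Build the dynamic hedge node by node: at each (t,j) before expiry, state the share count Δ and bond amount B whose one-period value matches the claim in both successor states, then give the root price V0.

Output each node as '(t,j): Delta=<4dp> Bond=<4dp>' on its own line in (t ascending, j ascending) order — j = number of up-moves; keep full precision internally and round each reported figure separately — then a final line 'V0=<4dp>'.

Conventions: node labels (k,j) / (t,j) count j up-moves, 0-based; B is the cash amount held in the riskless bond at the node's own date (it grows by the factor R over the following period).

Under the risk-neutral measure, an up-move has probability p* = (R−d)/(u−d) = 0.6216 and values discount at R = 1.12.
Expiry values: V(3,0)=0.0000, V(3,1)=10.0000, V(3,2)=10.0000, V(3,3)=10.0000
(2,0): S=80.5860. Δ = (V_up−V_dn)/(S_up−S_dn) = (10.0000−0.0000)/(112.8204−53.1868) = 0.1677. V = [p*·10.0000 + (1−p*)·0.0000]/1.12 = 5.5502. B = V − Δ·S = -7.9633.
(2,1): S=170.9400. Δ = (V_up−V_dn)/(S_up−S_dn) = (10.0000−10.0000)/(239.3160−112.8204) = 0.0000. V = [p*·10.0000 + (1−p*)·10.0000]/1.12 = 8.9286. B = V − Δ·S = 8.9286.
(2,2): S=362.6000. Δ = (V_up−V_dn)/(S_up−S_dn) = (10.0000−10.0000)/(507.6400−239.3160) = 0.0000. V = [p*·10.0000 + (1−p*)·10.0000]/1.12 = 8.9286. B = V − Δ·S = 8.9286.
(1,0): S=122.1000. Δ = (V_up−V_dn)/(S_up−S_dn) = (8.9286−5.5502)/(170.9400−80.5860) = 0.0374. V = [p*·8.9286 + (1−p*)·5.5502]/1.12 = 6.8306. B = V − Δ·S = 2.2652.
(1,1): S=259.0000. Δ = (V_up−V_dn)/(S_up−S_dn) = (8.9286−8.9286)/(362.6000−170.9400) = 0.0000. V = [p*·8.9286 + (1−p*)·8.9286]/1.12 = 7.9719. B = V − Δ·S = 7.9719.
(0,0): S=185.0000. Δ = (V_up−V_dn)/(S_up−S_dn) = (7.9719−6.8306)/(259.0000−122.1000) = 0.0083. V = [p*·7.9719 + (1−p*)·6.8306]/1.12 = 6.7322. B = V − Δ·S = 5.1899.
Check: Δ(0,0)·S0 + B(0,0) = 6.7322 = V0.

(0,0): Delta=0.0083 Bond=5.1899
(1,0): Delta=0.0374 Bond=2.2652
(1,1): Delta=0.0000 Bond=7.9719
(2,0): Delta=0.1677 Bond=-7.9633
(2,1): Delta=0.0000 Bond=8.9286
(2,2): Delta=0.0000 Bond=8.9286
V0=6.7322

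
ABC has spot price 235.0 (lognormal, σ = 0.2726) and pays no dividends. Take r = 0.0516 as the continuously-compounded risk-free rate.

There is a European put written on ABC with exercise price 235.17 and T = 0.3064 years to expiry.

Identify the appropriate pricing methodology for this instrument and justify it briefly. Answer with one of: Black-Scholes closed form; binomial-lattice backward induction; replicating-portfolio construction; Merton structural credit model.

Key observation: the strike-235.17 put on ABC is European-exercise on a continuously-modelled lognormal underlying, so its value is a single closed-form evaluation.

framework: Black-Scholes closed form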